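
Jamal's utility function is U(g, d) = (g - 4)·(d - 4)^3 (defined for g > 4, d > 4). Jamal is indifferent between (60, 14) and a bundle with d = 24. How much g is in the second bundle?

U(60, 14) = 56000.
Set U(g, 24) = 56000 and solve.
With d = 24: (24 − 4)^3 = 8000, so (g − 4) = 56000/8000 = 7.
So g = 4 + 7 = 11.
Check: U(11, 24) = 56000.

g = 11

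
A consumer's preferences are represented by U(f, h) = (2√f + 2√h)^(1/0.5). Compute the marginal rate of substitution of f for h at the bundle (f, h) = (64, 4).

MRS = 0.25

For CES with ρ = 0.5, MRS = √(h/f).
At (64, 4): MRS = 0.25.
So at (64, 4) the consumer would give up 0.25 units of h for one more unit of f.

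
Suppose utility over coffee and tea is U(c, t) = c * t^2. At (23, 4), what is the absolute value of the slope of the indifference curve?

MRS = 2/23

MU_c = t^2 and MU_t = 2·c·t.
MRS = MU_c/MU_t = (1/2)·t/c.
At (23, 4): MRS = 2/23.
That is, one extra unit of c is worth 2/23 units of t at the margin.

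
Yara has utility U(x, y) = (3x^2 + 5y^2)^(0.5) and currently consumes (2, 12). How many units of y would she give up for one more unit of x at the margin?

MRS = 0.1

For CES with ρ = 2, MRS = (3/5)·(y/x)^(-1).
At (2, 12): MRS = 0.1.
So at (2, 12) the consumer would give up 0.1 units of y for one more unit of x.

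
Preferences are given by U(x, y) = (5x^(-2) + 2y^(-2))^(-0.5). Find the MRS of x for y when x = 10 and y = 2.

For CES with ρ = -2, MRS = (5/2)·(y/x)^3.
At (10, 2): MRS = 1/50.
So at (10, 2) the consumer would give up 1/50 units of y for one more unit of x.

MRS = 1/50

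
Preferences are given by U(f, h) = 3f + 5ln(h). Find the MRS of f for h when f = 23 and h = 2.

MRS = 1.2

MU_f = 3, MU_h = 5/h.
MRS = 3 ÷ (5/h).
At (23, 2): MRS = 1.2.
That is, one extra unit of f is worth 1.2 units of h at the margin.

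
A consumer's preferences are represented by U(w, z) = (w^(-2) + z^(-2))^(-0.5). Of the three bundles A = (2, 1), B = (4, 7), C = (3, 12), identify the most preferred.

Bundle B

Evaluate utility at each bundle:
U(A) = 0.894.
U(B) = 3.473.
U(C) = 2.910.
Highest utility is B, so B ≻ C ≻ A.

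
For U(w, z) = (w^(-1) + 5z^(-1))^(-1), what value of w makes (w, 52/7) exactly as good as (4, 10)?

U depends on (w, z) only through S = w^(-1) + 5z^(-1), so equal utility means equal S. At (4, 10): S = 0.75.
With z = 52/7: 5·(52/7)^(-1) = 35/52, so w^(-1) = 0.75 − 35/52 = 1/13.
Hence w = 1/(1/13) = 13.
Check: U(13, 52/7) = 1.3333.

w = 13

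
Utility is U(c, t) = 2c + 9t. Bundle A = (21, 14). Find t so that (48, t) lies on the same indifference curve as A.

U(21, 14) = 168.
Set U(48, t) = 168 and solve.
2·48 + 9t = 168 ⇒ 9t = 72 ⇒ t = 8.
Check: U(48, 8) = 168.

t = 8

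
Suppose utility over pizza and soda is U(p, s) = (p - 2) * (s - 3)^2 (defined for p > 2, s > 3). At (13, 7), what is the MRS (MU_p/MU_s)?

MRS = 2/11

MU_p = (s−3)^2, MU_s = 2·(p−2)·(s−3).
MRS = (1/2)·(s−3)/(p−2).
At (13, 7): MRS = 2/11.
So at (13, 7) the consumer would give up 2/11 units of s for one more unit of p.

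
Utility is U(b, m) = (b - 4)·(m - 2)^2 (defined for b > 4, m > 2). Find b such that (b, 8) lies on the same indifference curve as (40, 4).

U(40, 4) = 144.
Set U(b, 8) = 144 and solve.
With m = 8: (8 − 2)^2 = 36, so (b − 4) = 144/36 = 4.
So b = 4 + 4 = 8.
Check: U(8, 8) = 144.

b = 8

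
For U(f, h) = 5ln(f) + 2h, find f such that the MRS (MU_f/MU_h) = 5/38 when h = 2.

MU_f = 5/f, MU_h = 2.
MRS = 5/f ÷ 2.
MRS depends only on f: 2.5/f = 5/38 ⇒ f = 2.5/(5/38) = 19.

f = 19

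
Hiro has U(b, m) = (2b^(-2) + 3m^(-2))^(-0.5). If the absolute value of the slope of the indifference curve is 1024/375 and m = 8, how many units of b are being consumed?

b = 5

For CES with ρ = -2, MRS = (2/3)·(m/b)^3.
Setting (2/3)·(8/b)^3 = 1024/375 gives (8/b)^3 = 512/125, so 8/b = 1.6 and b = 5.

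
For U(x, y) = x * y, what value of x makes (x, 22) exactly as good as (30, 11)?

U(30, 11) = 330.
Set U(x, 22) = 330 and solve.
With y = 22: x = 330/22 = 15.
Check: U(15, 22) = 330.

x = 15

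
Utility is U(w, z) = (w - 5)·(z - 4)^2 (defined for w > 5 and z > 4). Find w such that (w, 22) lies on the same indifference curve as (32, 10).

U(32, 10) = 972.
Set U(w, 22) = 972 and solve.
With z = 22: (22 − 4)^2 = 324, so (w − 5) = 972/324 = 3.
So w = 5 + 3 = 8.
Check: U(8, 22) = 972.

w = 8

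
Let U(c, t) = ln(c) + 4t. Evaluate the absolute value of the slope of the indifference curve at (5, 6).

MU_c = 1/c, MU_t = 4.
MRS = 1/c ÷ 4.
At (5, 6): MRS = 0.05.
So at (5, 6) the consumer would give up 0.05 units of t for one more unit of c.

MRS = 0.05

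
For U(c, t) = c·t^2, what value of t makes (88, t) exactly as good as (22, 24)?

U(22, 24) = 12672.
Set U(88, t) = 12672 and solve.
With c = 88: t^2 = 12672/88 = 144; taking the square root, t = 12.
Check: U(88, 12) = 12672.

t = 12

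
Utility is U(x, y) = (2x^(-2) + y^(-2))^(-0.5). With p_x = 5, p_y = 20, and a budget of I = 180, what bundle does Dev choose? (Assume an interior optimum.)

x* = 12, y* = 6

For CES with ρ = -2, MRS = (2/1)·(y/x)^3.
Tangency: set MRS = p_x/p_y = 5/20 = 0.25.
So (y/x)^3 = 0.125; taking the cube root, y/x = 0.5, i.e. y = 0.5·x.
Substitute into the budget 5·x + 20·y = 180: 15·x = 180, so x* = 12 and y* = 0.5·12 = 6.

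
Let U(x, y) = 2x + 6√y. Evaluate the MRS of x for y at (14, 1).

MU_x = 2, MU_y = 6/(2√y).
MRS = 2 ÷ (6/(2√y)).
At (14, 1): MRS = 2/3.
So at (14, 1) the consumer would give up 2/3 units of y for one more unit of x.

MRS = 2/3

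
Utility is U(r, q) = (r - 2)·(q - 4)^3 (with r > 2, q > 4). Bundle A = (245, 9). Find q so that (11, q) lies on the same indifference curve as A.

q = 19

U(245, 9) = 30375.
Set U(11, q) = 30375 and solve.
With r = 11: (11 − 2) = 9, so (q − 4)^3 = 30375/9 = 3375.
Taking the cube root (with q > 4): q − 4 = 15, so q = 19.
Check: U(11, 19) = 30375.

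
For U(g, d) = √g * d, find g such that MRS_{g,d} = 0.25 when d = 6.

g = 12

MU_g = 0.5·g^(-0.5)·d and MU_d = √g.
MRS = MU_g/MU_d = (0.5)·d/g.
Substitute d = 6: MRS = 3/g. Setting 3/g = 0.25 gives g = 3/0.25 = 12.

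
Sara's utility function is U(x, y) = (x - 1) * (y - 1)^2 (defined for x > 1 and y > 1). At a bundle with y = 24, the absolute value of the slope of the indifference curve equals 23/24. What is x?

MU_x = (y−1)^2, MU_y = 2·(x−1)·(y−1).
MRS = (1/2)·(y−1)/(x−1).
Substitute y = 24: MRS = 11.5/(x − 1). Setting this equal to 23/24 gives x − 1 = 11.5/(23/24) = 12, so x = 13.

x = 13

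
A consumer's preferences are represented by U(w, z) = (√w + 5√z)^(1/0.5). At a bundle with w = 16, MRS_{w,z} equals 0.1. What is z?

z = 4

For CES with ρ = 0.5, MRS = (1/5)·√(z/w).
Setting (1/5)·√(z/16) = 0.1 gives √(z/16) = 0.5, so z/16 = 0.25 and z = 4.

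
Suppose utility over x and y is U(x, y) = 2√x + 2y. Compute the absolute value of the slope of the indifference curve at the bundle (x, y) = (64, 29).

MRS = 1/16

MU_x = 2/(2√x), MU_y = 2.
MRS = 2/(2√x) ÷ 2.
At (64, 29): MRS = 1/16.
That is, one extra unit of x is worth 1/16 units of y at the margin.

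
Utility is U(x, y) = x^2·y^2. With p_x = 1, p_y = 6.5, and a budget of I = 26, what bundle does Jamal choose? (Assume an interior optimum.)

x* = 13, y* = 2

MU_x = 2·x·y^2 and MU_y = 2·x^2·y.
MRS = MU_x/MU_y = y/x.
Tangency: set MRS = p_x/p_y = 1/6.5 = 2/13.
So y/x = 2/13, i.e. y = (2/13)·x.
Substitute into the budget 1·x + 6.5·y = 26: 2·x = 26, so x* = 13.
Then y* = (2/13)·13 = 2.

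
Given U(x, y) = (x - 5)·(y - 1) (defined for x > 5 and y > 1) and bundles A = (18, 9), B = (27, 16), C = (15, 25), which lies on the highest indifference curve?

Evaluate utility at each bundle:
U(A) = 104.
U(B) = 330.
U(C) = 240.
Highest utility is B, so B ≻ C ≻ A.

Bundle B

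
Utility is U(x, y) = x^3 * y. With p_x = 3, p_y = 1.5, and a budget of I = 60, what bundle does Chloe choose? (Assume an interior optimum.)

MU_x = 3·x^2·y and MU_y = x^3.
MRS = MU_x/MU_y = (3/1)·y/x.
Tangency: set MRS = p_x/p_y = 3/1.5 = 2.
So (3/1)·y/x = 2, i.e. y = (2/3)·x.
Substitute into the budget 3·x + 1.5·y = 60: 4·x = 60, so x* = 15.
Then y* = (2/3)·15 = 10.

x* = 15, y* = 10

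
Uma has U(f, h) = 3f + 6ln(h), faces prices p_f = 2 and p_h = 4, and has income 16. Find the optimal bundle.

f* = 6, h* = 1

MU_f = 3, MU_h = 6/h.
MRS = 3 ÷ (6/h).
Tangency: set MRS = p_f/p_h = 2/4 = 0.5.
MRS depends only on h: 0.5·h = 0.5 ⇒ h* = 0.5/0.5 = 1.
From the budget, 2·f = 16 − 4·1 = 12, so f* = 6.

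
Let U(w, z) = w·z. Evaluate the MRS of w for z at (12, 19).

MRS = 19/12

MU_w = z and MU_z = w.
MRS = MU_w/MU_z = z/w.
At (12, 19): MRS = 19/12.
The indifference curve has slope −19/12 at this bundle.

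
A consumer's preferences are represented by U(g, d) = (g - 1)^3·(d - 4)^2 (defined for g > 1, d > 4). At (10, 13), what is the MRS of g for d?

MRS = 1.5

MU_g = 3·(g−1)^2·(d−4)^2, MU_d = 2·(g−1)^3·(d−4).
MRS = (3/2)·(d−4)/(g−1).
At (10, 13): MRS = 1.5.
That is, one extra unit of g is worth 1.5 units of d at the margin.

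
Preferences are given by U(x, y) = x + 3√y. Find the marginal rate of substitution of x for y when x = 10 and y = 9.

MU_x = 1, MU_y = 3/(2√y).
MRS = 1 ÷ (3/(2√y)).
At (10, 9): MRS = 2.
That is, one extra unit of x is worth 2 units of y at the margin.

MRS = 2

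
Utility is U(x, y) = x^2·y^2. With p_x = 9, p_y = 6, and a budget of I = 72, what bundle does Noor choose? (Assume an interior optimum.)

x* = 4, y* = 6

MU_x = 2·x·y^2 and MU_y = 2·x^2·y.
MRS = MU_x/MU_y = y/x.
Tangency: set MRS = p_x/p_y = 9/6 = 1.5.
So y/x = 1.5, i.e. y = 1.5·x.
Substitute into the budget 9·x + 6·y = 72: 18·x = 72, so x* = 4.
Then y* = 1.5·4 = 6.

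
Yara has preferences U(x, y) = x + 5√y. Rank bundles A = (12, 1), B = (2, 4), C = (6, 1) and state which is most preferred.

Evaluate utility at each bundle:
U(A) = 17.000.
U(B) = 12.000.
U(C) = 11.000.
Highest utility is A, so A ≻ B ≻ C.

Bundle A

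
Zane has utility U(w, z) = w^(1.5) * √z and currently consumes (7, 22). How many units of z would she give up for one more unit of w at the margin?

MRS = 66/7

MU_w = 1.5·√w·√z and MU_z = 0.5·w^(1.5)·z^(-0.5).
MRS = MU_w/MU_z = (3)·z/w.
At (7, 22): MRS = 66/7.
The indifference curve has slope −66/7 at this bundle.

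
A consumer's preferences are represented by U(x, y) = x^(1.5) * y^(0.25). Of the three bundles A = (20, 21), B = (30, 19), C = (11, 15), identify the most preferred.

Evaluate utility at each bundle:
U(A) = 191.470.
U(B) = 343.060.
U(C) = 71.798.
Highest utility is B, so B ≻ A ≻ C.

Bundle B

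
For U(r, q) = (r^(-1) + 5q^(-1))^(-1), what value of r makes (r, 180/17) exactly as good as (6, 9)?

r = 4

U depends on (r, q) only through S = r^(-1) + 5q^(-1), so equal utility means equal S. At (6, 9): S = 13/18.
With q = 180/17: 5·(180/17)^(-1) = 17/36, so r^(-1) = 13/18 − 17/36 = 0.25.
Hence r = 1/0.25 = 4.
Check: U(4, 180/17) = 1.3846.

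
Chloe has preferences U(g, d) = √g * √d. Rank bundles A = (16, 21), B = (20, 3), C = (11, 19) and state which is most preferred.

Bundle A

Evaluate utility at each bundle:
U(A) = 18.330.
U(B) = 7.746.
U(C) = 14.457.
Highest utility is A, so A ≻ C ≻ B.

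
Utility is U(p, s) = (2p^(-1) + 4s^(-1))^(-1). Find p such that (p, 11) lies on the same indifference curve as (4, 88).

U depends on (p, s) only through S = 2p^(-1) + 4s^(-1), so equal utility means equal S. At (4, 88): S = 6/11.
With s = 11: 4·11^(-1) = 4/11, so 2p^(-1) = 6/11 − 4/11 = 2/11, i.e. p^(-1) = 1/11.
Hence p = 1/(1/11) = 11.
Check: U(11, 11) = 1.8333.

p = 11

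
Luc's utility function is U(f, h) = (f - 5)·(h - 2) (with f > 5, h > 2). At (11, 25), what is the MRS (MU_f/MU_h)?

MU_f = (h−2), MU_h = (f−5).
MRS = (h−2)/(f−5).
At (11, 25): MRS = 23/6.
The indifference curve has slope −23/6 at this bundle.

MRS = 23/6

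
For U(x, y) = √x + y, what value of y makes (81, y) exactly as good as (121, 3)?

y = 5

U(121, 3) = 14.
Set U(81, y) = 14 and solve.
With x = 81: √81 = 9, so y = 14 − 9 = 5.
Check: U(81, 5) = 14.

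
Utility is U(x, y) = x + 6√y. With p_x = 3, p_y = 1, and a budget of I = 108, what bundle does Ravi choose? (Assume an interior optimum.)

MU_x = 1, MU_y = 6/(2√y).
MRS = 1 ÷ (6/(2√y)).
Tangency: set MRS = p_x/p_y = 3/1 = 3.
MRS depends only on y: (1/3)·√y = 3 ⇒ √y = 3/(1/3) = 9 ⇒ y* = 81.
From the budget, 3·x = 108 − 1·81 = 27, so x* = 9.

x* = 9, y* = 81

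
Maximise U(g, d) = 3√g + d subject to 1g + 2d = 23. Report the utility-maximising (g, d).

g* = 9, d* = 7

MU_g = 3/(2√g), MU_d = 1.
MRS = 3/(2√g) ÷ 1.
Tangency: set MRS = p_g/p_d = 1/2 = 0.5.
MRS depends only on g: 1.5/√g = 0.5 ⇒ √g = 1.5/0.5 = 3 ⇒ g* = 9.
From the budget, 2·d = 23 − 1·9 = 14, so d* = 7.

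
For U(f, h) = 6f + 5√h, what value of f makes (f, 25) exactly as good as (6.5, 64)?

U(6.5, 64) = 79.
Set U(f, 25) = 79 and solve.
With h = 25: √25 = 5, so 6f = 79 − 5·5 = 54 and f = 9.
Check: U(9, 25) = 79.

f = 9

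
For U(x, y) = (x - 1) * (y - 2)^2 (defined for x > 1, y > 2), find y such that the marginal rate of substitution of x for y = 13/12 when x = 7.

y = 15

MU_x = (y−2)^2, MU_y = 2·(x−1)·(y−2).
MRS = (1/2)·(y−2)/(x−1).
Substitute x = 7: MRS = (y − 2)/12. Setting this equal to 13/12 gives y − 2 = (13/12)·12 = 13, so y = 15.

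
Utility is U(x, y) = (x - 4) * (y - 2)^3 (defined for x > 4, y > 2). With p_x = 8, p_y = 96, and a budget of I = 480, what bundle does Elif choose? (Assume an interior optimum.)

MU_x = (y−2)^3, MU_y = 3·(x−4)·(y−2)^2.
MRS = (1/3)·(y−2)/(x−4).
Tangency: set MRS = p_x/p_y = 8/96 = 1/12.
So (1/3)·(y − 2)/(x − 4) = 1/12, i.e. (y − 2) = 0.25·(x − 4).
Rewrite the budget in excess-of-subsistence terms: 8·(x − 4) + 96·(y − 2) = 480 − 8·4 − 96·2 = 256.
Substituting, 32·(x − 4) = 256, so x − 4 = 8 and x* = 12.
Then y − 2 = 0.25·8 = 2, so y* = 4.

x* = 12, y* = 4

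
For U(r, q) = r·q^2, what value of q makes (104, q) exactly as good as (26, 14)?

U(26, 14) = 5096.
Set U(104, q) = 5096 and solve.
With r = 104: q^2 = 5096/104 = 49; taking the square root, q = 7.
Check: U(104, 7) = 5096.

q = 7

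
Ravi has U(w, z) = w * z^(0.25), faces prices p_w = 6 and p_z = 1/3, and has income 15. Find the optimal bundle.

w* = 2, z* = 9

MU_w = z^(0.25) and MU_z = 0.25·w·z^(-0.75).
MRS = MU_w/MU_z = (4)·z/w.
Tangency: set MRS = p_w/p_z = 6/(1/3) = 18.
So (4)·z/w = 18, i.e. z = 4.5·w.
Substitute into the budget 6·w + (1/3)·z = 15: 7.5·w = 15, so w* = 2.
Then z* = 4.5·2 = 9.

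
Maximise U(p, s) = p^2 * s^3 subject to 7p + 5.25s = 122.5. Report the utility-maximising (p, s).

p* = 7, s* = 14

MU_p = 2·p·s^3 and MU_s = 3·p^2·s^2.
MRS = MU_p/MU_s = (2/3)·s/p.
Tangency: set MRS = p_p/p_s = 7/5.25 = 4/3.
So (2/3)·s/p = 4/3, i.e. s = 2·p.
Substitute into the budget 7·p + 5.25·s = 122.5: 17.5·p = 122.5, so p* = 7.
Then s* = 2·7 = 14.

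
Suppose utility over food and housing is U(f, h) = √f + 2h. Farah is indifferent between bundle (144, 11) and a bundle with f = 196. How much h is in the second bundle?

h = 10

U(144, 11) = 34.
Set U(196, h) = 34 and solve.
With f = 196: √196 = 14, so 2h = 34 − 14 = 20 and h = 10.
Check: U(196, 10) = 34.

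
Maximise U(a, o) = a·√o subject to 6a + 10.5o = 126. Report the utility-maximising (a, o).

a* = 14, o* = 4

MU_a = √o and MU_o = 0.5·a·o^(-0.5).
MRS = MU_a/MU_o = (2)·o/a.
Tangency: set MRS = p_a/p_o = 6/10.5 = 4/7.
So (2)·o/a = 4/7, i.e. o = (2/7)·a.
Substitute into the budget 6·a + 10.5·o = 126: 9·a = 126, so a* = 14.
Then o* = (2/7)·14 = 4.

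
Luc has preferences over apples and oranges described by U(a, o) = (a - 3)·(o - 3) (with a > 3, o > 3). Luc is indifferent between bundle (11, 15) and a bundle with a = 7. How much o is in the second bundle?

U(11, 15) = 96.
Set U(7, o) = 96 and solve.
With a = 7: (7 − 3) = 4, so (o − 3) = 96/4 = 24.
So o = 3 + 24 = 27.
Check: U(7, 27) = 96.

o = 27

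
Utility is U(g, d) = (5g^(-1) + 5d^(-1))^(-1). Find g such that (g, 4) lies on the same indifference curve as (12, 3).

U depends on (g, d) only through S = 5g^(-1) + 5d^(-1), so equal utility means equal S. At (12, 3): S = 25/12.
With d = 4: 5·4^(-1) = 1.25, so 5g^(-1) = 25/12 − 1.25 = 5/6, i.e. g^(-1) = 1/6.
Hence g = 1/(1/6) = 6.
Check: U(6, 4) = 0.48.

g = 6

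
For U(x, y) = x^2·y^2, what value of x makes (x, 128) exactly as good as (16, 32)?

x = 4

U(16, 32) = 262144.
Set U(x, 128) = 262144 and solve.
With y = 128: 128^2 = 16384, so x^2 = 262144/16384 = 16; taking the square root, x = 4.
Check: U(4, 128) = 262144.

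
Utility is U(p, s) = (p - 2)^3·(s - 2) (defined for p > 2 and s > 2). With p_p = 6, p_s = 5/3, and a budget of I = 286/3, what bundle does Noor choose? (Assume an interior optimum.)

p* = 12, s* = 14

MU_p = 3·(p−2)^2·(s−2), MU_s = (p−2)^3.
MRS = (3/1)·(s−2)/(p−2).
Tangency: set MRS = p_p/p_s = 6/(5/3) = 3.6.
So (3/1)·(s − 2)/(p − 2) = 3.6, i.e. (s − 2) = 1.2·(p − 2).
Rewrite the budget in excess-of-subsistence terms: 6·(p − 2) + (5/3)·(s − 2) = 286/3 − 6·2 − (5/3)·2 = 80.
Substituting, 8·(p − 2) = 80, so p − 2 = 10 and p* = 12.
Then s − 2 = 1.2·10 = 12, so s* = 14.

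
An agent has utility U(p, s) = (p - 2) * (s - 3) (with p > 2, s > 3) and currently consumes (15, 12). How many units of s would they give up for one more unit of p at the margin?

MU_p = (s−3), MU_s = (p−2).
MRS = (s−3)/(p−2).
At (15, 12): MRS = 9/13.
The indifference curve has slope −9/13 at this bundle.

MRS = 9/13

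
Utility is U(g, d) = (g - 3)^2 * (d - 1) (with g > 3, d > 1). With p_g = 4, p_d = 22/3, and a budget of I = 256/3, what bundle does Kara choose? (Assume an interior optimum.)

g* = 14, d* = 4

MU_g = 2·(g−3)·(d−1), MU_d = (g−3)^2.
MRS = (2/1)·(d−1)/(g−3).
Tangency: set MRS = p_g/p_d = 4/(22/3) = 6/11.
So (2/1)·(d − 1)/(g − 3) = 6/11, i.e. (d − 1) = (3/11)·(g − 3).
Rewrite the budget in excess-of-subsistence terms: 4·(g − 3) + (22/3)·(d − 1) = 256/3 − 4·3 − (22/3)·1 = 66.
Substituting, 6·(g − 3) = 66, so g − 3 = 11 and g* = 14.
Then d − 1 = (3/11)·11 = 3, so d* = 4.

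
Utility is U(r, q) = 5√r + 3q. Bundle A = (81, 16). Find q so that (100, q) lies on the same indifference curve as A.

q = 43/3

U(81, 16) = 93.
Set U(100, q) = 93 and solve.
With r = 100: √100 = 10, so 3q = 93 − 5·10 = 43 and q = 43/3.
Check: U(100, 43/3) = 93.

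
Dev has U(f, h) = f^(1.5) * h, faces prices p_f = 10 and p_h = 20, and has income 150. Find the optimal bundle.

f* = 9, h* = 3

MU_f = 1.5·√f·h and MU_h = f^(1.5).
MRS = MU_f/MU_h = (1.5)·h/f.
Tangency: set MRS = p_f/p_h = 10/20 = 0.5.
So (1.5)·h/f = 0.5, i.e. h = (1/3)·f.
Substitute into the budget 10·f + 20·h = 150: (50/3)·f = 150, so f* = 9.
Then h* = (1/3)·9 = 3.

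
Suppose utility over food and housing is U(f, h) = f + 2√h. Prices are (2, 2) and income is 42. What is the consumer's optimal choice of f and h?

MU_f = 1, MU_h = 2/(2√h).
MRS = 1 ÷ (2/(2√h)).
Tangency: set MRS = p_f/p_h = 2/2 = 1.
MRS depends only on h: √h = 1 ⇒ √h = 1 ⇒ h* = 1.
From the budget, 2·f = 42 − 2·1 = 40, so f* = 20.

f* = 20, h* = 1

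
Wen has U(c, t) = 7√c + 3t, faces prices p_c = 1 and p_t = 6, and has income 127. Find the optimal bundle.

MU_c = 7/(2√c), MU_t = 3.
MRS = 7/(2√c) ÷ 3.
Tangency: set MRS = p_c/p_t = 1/6.
MRS depends only on c: (7/6)/√c = 1/6 ⇒ √c = (7/6)/(1/6) = 7 ⇒ c* = 49.
From the budget, 6·t = 127 − 1·49 = 78, so t* = 13.

c* = 49, t* = 13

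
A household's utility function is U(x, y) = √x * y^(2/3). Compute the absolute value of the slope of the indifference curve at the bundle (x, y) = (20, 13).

MRS = 39/80

MU_x = 0.5·x^(-0.5)·y^(2/3) and MU_y = 2/3·√x·y^(-1/3).
MRS = MU_x/MU_y = (0.75)·y/x.
At (20, 13): MRS = 39/80.
The indifference curve has slope −39/80 at this bundle.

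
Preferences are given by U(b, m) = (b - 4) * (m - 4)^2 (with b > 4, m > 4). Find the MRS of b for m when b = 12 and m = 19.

MU_b = (m−4)^2, MU_m = 2·(b−4)·(m−4).
MRS = (1/2)·(m−4)/(b−4).
At (12, 19): MRS = 15/16.
So at (12, 19) the consumer would give up 15/16 units of m for one more unit of b.

MRS = 15/16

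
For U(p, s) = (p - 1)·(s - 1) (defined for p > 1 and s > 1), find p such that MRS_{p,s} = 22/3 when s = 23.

p = 4

MU_p = (s−1), MU_s = (p−1).
MRS = (s−1)/(p−1).
Substitute s = 23: MRS = 22/(p − 1). Setting this equal to 22/3 gives p − 1 = 22/(22/3) = 3, so p = 4.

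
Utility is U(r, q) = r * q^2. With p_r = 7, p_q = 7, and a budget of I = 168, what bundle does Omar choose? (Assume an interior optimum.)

MU_r = q^2 and MU_q = 2·r·q.
MRS = MU_r/MU_q = (1/2)·q/r.
Tangency: set MRS = p_r/p_q = 7/7 = 1.
So (1/2)·q/r = 1, i.e. q = 2·r.
Substitute into the budget 7·r + 7·q = 168: 21·r = 168, so r* = 8.
Then q* = 2·8 = 16.

r* = 8, q* = 16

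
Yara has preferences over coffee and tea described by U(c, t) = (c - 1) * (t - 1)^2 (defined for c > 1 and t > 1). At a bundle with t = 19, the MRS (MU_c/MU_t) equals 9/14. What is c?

MU_c = (t−1)^2, MU_t = 2·(c−1)·(t−1).
MRS = (1/2)·(t−1)/(c−1).
Substitute t = 19: MRS = 9/(c − 1). Setting this equal to 9/14 gives c − 1 = 9/(9/14) = 14, so c = 15.

c = 15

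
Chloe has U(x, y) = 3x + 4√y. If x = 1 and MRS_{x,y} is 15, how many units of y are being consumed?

y = 100

MU_x = 3, MU_y = 4/(2√y).
MRS = 3 ÷ (4/(2√y)).
MRS depends only on y: 1.5·√y = 15 ⇒ √y = 15/1.5 = 10 ⇒ y = 100.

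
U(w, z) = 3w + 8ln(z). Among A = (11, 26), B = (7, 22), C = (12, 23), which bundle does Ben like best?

Bundle C

Evaluate utility at each bundle:
U(A) = 59.065.
U(B) = 45.728.
U(C) = 61.084.
Highest utility is C, so C ≻ A ≻ B.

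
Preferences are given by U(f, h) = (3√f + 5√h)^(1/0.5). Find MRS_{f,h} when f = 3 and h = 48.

For CES with ρ = 0.5, MRS = (3/5)·√(h/f).
At (3, 48): MRS = 2.4.
So at (3, 48) the consumer would give up 2.4 units of h for one more unit of f.

MRS = 2.4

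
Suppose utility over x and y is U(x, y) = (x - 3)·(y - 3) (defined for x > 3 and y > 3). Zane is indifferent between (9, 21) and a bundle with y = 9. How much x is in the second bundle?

U(9, 21) = 108.
Set U(x, 9) = 108 and solve.
With y = 9: (9 − 3) = 6, so (x − 3) = 108/6 = 18.
So x = 3 + 18 = 21.
Check: U(21, 9) = 108.

x = 21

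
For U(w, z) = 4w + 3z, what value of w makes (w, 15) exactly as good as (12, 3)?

w = 3

U(12, 3) = 57.
Set U(w, 15) = 57 and solve.
4w + 3·15 = 57 ⇒ 4w = 12 ⇒ w = 3.
Check: U(3, 15) = 57.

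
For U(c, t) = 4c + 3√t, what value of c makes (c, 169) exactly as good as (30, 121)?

c = 28.5

U(30, 121) = 153.
Set U(c, 169) = 153 and solve.
With t = 169: √169 = 13, so 4c = 153 − 3·13 = 114 and c = 28.5.
Check: U(28.5, 169) = 153.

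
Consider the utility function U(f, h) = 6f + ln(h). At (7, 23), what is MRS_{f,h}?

MU_f = 6, MU_h = 1/h.
MRS = 6 ÷ (1/h).
At (7, 23): MRS = 138.
That is, one extra unit of f is worth 138 units of h at the margin.

MRS = 138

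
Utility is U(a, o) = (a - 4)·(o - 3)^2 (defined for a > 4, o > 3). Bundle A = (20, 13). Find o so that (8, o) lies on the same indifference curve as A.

o = 23

U(20, 13) = 1600.
Set U(8, o) = 1600 and solve.
With a = 8: (8 − 4) = 4, so (o − 3)^2 = 1600/4 = 400.
Taking the square root (with o > 3): o − 3 = 20, so o = 23.
Check: U(8, 23) = 1600.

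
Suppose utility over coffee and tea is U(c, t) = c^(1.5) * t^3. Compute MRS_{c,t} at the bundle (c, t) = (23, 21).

MRS = 21/46

MU_c = 1.5·√c·t^3 and MU_t = 3·c^(1.5)·t^2.
MRS = MU_c/MU_t = (0.5)·t/c.
At (23, 21): MRS = 21/46.
That is, one extra unit of c is worth 21/46 units of t at the margin.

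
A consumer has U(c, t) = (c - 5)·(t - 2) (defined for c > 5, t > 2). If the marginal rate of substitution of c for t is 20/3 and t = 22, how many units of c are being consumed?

c = 8

MU_c = (t−2), MU_t = (c−5).
MRS = (t−2)/(c−5).
Substitute t = 22: MRS = 20/(c − 5). Setting this equal to 20/3 gives c − 5 = 20/(20/3) = 3, so c = 8.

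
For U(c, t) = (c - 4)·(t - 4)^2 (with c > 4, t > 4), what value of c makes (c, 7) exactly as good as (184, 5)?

c = 24

U(184, 5) = 180.
Set U(c, 7) = 180 and solve.
With t = 7: (7 − 4)^2 = 9, so (c − 4) = 180/9 = 20.
So c = 4 + 20 = 24.
Check: U(24, 7) = 180.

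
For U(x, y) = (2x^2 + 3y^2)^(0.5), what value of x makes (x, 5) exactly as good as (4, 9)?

U depends on (x, y) only through S = 2x^2 + 3y^2, so equal utility means equal S. At (4, 9): S = 275.
With y = 5: 3·5^2 = 75, so 2x^2 = 275 − 75 = 200, i.e. x^2 = 100.
Hence x = √100 = 10.
Check: U(10, 5) = 16.5831.

x = 10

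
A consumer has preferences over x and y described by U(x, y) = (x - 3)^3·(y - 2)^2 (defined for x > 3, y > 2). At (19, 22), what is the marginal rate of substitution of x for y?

MU_x = 3·(x−3)^2·(y−2)^2, MU_y = 2·(x−3)^3·(y−2).
MRS = (3/2)·(y−2)/(x−3).
At (19, 22): MRS = 1.875.
So at (19, 22) the consumer would give up 1.875 units of y for one more unit of x.

MRS = 1.875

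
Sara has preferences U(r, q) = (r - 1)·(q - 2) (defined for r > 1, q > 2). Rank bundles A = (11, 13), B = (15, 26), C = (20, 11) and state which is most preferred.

Evaluate utility at each bundle:
U(A) = 110.
U(B) = 336.
U(C) = 171.
Highest utility is B, so B ≻ C ≻ A.

Bundle B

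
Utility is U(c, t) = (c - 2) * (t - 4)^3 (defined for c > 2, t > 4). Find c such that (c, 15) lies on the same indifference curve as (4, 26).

c = 18

U(4, 26) = 21296.
Set U(c, 15) = 21296 and solve.
With t = 15: (15 − 4)^3 = 1331, so (c − 2) = 21296/1331 = 16.
So c = 2 + 16 = 18.
Check: U(18, 15) = 21296.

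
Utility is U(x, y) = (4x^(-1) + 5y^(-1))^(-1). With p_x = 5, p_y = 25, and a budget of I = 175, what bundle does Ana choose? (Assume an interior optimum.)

x* = 10, y* = 5

For CES with ρ = -1, MRS = (4/5)·(y/x)^2.
Tangency: set MRS = p_x/p_y = 5/25 = 0.2.
So (y/x)^2 = 0.25; taking the square root, y/x = 0.5, i.e. y = 0.5·x.
Substitute into the budget 5·x + 25·y = 175: 17.5·x = 175, so x* = 10 and y* = 0.5·10 = 5.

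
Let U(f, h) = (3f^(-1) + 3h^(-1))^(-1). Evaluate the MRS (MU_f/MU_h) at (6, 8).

MRS = 16/9

For CES with ρ = -1, MRS = (h/f)^2.
At (6, 8): MRS = 16/9.
That is, one extra unit of f is worth 16/9 units of h at the margin.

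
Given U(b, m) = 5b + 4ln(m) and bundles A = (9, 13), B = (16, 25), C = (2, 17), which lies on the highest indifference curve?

Evaluate utility at each bundle:
U(A) = 55.260.
U(B) = 92.876.
U(C) = 21.333.
Highest utility is B, so B ≻ A ≻ C.

Bundle B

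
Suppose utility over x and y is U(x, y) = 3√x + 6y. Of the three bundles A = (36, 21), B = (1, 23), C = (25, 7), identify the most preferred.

Evaluate utility at each bundle:
U(A) = 144.000.
U(B) = 141.000.
U(C) = 57.000.
Highest utility is A, so A ≻ B ≻ C.

Bundle A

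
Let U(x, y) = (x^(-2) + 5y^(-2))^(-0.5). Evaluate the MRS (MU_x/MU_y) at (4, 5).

MRS = 25/64

For CES with ρ = -2, MRS = (1/5)·(y/x)^3.
At (4, 5): MRS = 25/64.
So at (4, 5) the consumer would give up 25/64 units of y for one more unit of x.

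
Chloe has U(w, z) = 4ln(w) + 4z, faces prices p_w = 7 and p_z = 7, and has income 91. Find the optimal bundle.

MU_w = 4/w, MU_z = 4.
MRS = 4/w ÷ 4.
Tangency: set MRS = p_w/p_z = 7/7 = 1.
MRS depends only on w: 1/w = 1 ⇒ w* = 1/1 = 1.
From the budget, 7·z = 91 − 7·1 = 84, so z* = 12.

w* = 1, z* = 12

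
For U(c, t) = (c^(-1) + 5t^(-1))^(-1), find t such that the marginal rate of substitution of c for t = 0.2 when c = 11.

For CES with ρ = -1, MRS = (1/5)·(t/c)^2.
Setting (1/5)·(t/11)^2 = 0.2 gives (t/11)^2 = 1, so t/11 = 1 and t = 11.

t = 11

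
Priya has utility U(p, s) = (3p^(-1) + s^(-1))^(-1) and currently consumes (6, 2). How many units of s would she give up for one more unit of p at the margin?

MRS = 1/3

For CES with ρ = -1, MRS = (3/1)·(s/p)^2.
At (6, 2): MRS = 1/3.
That is, one extra unit of p is worth 1/3 units of s at the margin.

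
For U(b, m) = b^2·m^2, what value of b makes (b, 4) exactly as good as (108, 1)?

U(108, 1) = 11664.
Set U(b, 4) = 11664 and solve.
With m = 4: 4^2 = 16, so b^2 = 11664/16 = 729; taking the square root, b = 27.
Check: U(27, 4) = 11664.

b = 27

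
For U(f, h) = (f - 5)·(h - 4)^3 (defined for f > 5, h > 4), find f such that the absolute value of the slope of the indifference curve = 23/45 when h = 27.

f = 20

MU_f = (h−4)^3, MU_h = 3·(f−5)·(h−4)^2.
MRS = (1/3)·(h−4)/(f−5).
Substitute h = 27: MRS = (23/3)/(f − 5). Setting this equal to 23/45 gives f − 5 = (23/3)/(23/45) = 15, so f = 20.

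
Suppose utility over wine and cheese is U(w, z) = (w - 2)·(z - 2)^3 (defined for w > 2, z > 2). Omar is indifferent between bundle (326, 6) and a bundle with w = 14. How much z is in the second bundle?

z = 14

U(326, 6) = 20736.
Set U(14, z) = 20736 and solve.
With w = 14: (14 − 2) = 12, so (z − 2)^3 = 20736/12 = 1728.
Taking the cube root (with z > 2): z − 2 = 12, so z = 14.
Check: U(14, 14) = 20736.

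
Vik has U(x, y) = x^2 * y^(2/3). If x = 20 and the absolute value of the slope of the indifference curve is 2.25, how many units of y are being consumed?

y = 15

MU_x = 2·x·y^(2/3) and MU_y = 2/3·x^2·y^(-1/3).
MRS = MU_x/MU_y = (3)·y/x.
Substitute x = 20: MRS = y/(20/3). Setting y/(20/3) = 2.25 gives y = 2.25·(20/3) = 15.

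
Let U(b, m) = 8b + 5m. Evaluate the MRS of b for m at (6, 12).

MRS = 1.6

MU_b = 8, MU_m = 5, so MRS = 8/5 = 1.6 at every bundle.
At (6, 12): MRS = 1.6.
So at (6, 12) the consumer would give up 1.6 units of m for one more unit of b.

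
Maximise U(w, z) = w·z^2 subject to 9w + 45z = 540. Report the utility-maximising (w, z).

w* = 20, z* = 8

MU_w = z^2 and MU_z = 2·w·z.
MRS = MU_w/MU_z = (1/2)·z/w.
Tangency: set MRS = p_w/p_z = 9/45 = 0.2.
So (1/2)·z/w = 0.2, i.e. z = 0.4·w.
Substitute into the budget 9·w + 45·z = 540: 27·w = 540, so w* = 20.
Then z* = 0.4·20 = 8.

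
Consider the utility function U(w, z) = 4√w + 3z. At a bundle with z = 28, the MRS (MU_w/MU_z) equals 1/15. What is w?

MU_w = 4/(2√w), MU_z = 3.
MRS = 4/(2√w) ÷ 3.
MRS depends only on w: (2/3)/√w = 1/15 ⇒ √w = (2/3)/(1/15) = 10 ⇒ w = 100.

w = 100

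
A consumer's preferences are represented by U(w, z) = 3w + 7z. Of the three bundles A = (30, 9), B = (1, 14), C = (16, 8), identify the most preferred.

Bundle A

Evaluate utility at each bundle:
U(A) = 153.
U(B) = 101.
U(C) = 104.
Highest utility is A, so A ≻ C ≻ B.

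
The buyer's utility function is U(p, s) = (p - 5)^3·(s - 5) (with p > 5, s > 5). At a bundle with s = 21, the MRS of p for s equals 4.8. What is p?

MU_p = 3·(p−5)^2·(s−5), MU_s = (p−5)^3.
MRS = (3/1)·(s−5)/(p−5).
Substitute s = 21: MRS = 48/(p − 5). Setting this equal to 4.8 gives p − 5 = 48/4.8 = 10, so p = 15.

p = 15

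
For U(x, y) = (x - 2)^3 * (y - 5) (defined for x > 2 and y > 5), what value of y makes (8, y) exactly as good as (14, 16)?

U(14, 16) = 19008.
Set U(8, y) = 19008 and solve.
With x = 8: (8 − 2)^3 = 216, so (y − 5) = 19008/216 = 88.
So y = 5 + 88 = 93.
Check: U(8, 93) = 19008.

y = 93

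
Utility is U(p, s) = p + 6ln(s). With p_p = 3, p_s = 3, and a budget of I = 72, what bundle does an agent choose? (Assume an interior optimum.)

p* = 18, s* = 6

MU_p = 1, MU_s = 6/s.
MRS = 1 ÷ (6/s).
Tangency: set MRS = p_p/p_s = 3/3 = 1.
MRS depends only on s: (1/6)·s = 1 ⇒ s* = 1/(1/6) = 6.
From the budget, 3·p = 72 − 3·6 = 54, so p* = 18.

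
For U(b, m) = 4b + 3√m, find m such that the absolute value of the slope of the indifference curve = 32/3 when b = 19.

MU_b = 4, MU_m = 3/(2√m).
MRS = 4 ÷ (3/(2√m)).
MRS depends only on m: (8/3)·√m = 32/3 ⇒ √m = (32/3)/(8/3) = 4 ⇒ m = 16.

m = 16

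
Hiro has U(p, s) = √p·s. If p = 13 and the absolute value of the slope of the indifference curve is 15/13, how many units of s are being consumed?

MU_p = 0.5·p^(-0.5)·s and MU_s = √p.
MRS = MU_p/MU_s = (0.5)·s/p.
Substitute p = 13: MRS = s/26. Setting s/26 = 15/13 gives s = (15/13)·26 = 30.

s = 30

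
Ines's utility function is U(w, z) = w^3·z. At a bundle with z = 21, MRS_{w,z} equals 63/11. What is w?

MU_w = 3·w^2·z and MU_z = w^3.
MRS = MU_w/MU_z = (3/1)·z/w.
Substitute z = 21: MRS = 63/w. Setting 63/w = 63/11 gives w = 63/(63/11) = 11.

w = 11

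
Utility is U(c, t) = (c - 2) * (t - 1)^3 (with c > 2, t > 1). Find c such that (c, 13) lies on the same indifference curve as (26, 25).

U(26, 25) = 331776.
Set U(c, 13) = 331776 and solve.
With t = 13: (13 − 1)^3 = 1728, so (c − 2) = 331776/1728 = 192.
So c = 2 + 192 = 194.
Check: U(194, 13) = 331776.

c = 194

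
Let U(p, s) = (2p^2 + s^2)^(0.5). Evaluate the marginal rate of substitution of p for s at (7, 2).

MRS = 7

For CES with ρ = 2, MRS = (2/1)·(s/p)^(-1).
At (7, 2): MRS = 7.
The indifference curve has slope −7 at this bundle.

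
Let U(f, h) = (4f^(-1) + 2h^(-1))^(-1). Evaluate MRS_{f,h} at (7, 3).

For CES with ρ = -1, MRS = (4/2)·(h/f)^2.
At (7, 3): MRS = 18/49.
So at (7, 3) the consumer would give up 18/49 units of h for one more unit of f.

MRS = 18/49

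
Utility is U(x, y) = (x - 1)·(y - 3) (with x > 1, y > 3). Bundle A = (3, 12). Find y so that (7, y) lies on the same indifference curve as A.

U(3, 12) = 18.
Set U(7, y) = 18 and solve.
With x = 7: (7 − 1) = 6, so (y − 3) = 18/6 = 3.
So y = 3 + 3 = 6.
Check: U(7, 6) = 18.

y = 6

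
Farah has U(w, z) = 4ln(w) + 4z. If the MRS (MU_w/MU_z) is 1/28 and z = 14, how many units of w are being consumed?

MU_w = 4/w, MU_z = 4.
MRS = 4/w ÷ 4.
MRS depends only on w: 1/w = 1/28 ⇒ w = 1/(1/28) = 28.

w = 28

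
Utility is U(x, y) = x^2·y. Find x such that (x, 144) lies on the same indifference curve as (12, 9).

U(12, 9) = 1296.
Set U(x, 144) = 1296 and solve.
With y = 144: x^2 = 1296/144 = 9; taking the square root, x = 3.
Check: U(3, 144) = 1296.

x = 3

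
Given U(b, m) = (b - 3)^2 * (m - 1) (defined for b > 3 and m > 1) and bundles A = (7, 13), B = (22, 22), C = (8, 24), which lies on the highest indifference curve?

Evaluate utility at each bundle:
U(A) = 192.
U(B) = 7581.
U(C) = 575.
Highest utility is B, so B ≻ C ≻ A.

Bundle B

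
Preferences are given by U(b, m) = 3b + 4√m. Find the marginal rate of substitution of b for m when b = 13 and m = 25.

MRS = 7.5

MU_b = 3, MU_m = 4/(2√m).
MRS = 3 ÷ (4/(2√m)).
At (13, 25): MRS = 7.5.
That is, one extra unit of b is worth 7.5 units of m at the margin.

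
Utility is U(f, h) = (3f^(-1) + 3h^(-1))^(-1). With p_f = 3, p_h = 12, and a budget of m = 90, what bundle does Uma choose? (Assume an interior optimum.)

For CES with ρ = -1, MRS = (h/f)^2.
Tangency: set MRS = p_f/p_h = 3/12 = 0.25.
So (h/f)^2 = 0.25; taking the square root, h/f = 0.5, i.e. h = 0.5·f.
Substitute into the budget 3·f + 12·h = 90: 9·f = 90, so f* = 10 and h* = 0.5·10 = 5.

f* = 10, h* = 5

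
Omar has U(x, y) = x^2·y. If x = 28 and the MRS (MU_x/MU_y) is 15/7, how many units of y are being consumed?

MU_x = 2·x·y and MU_y = x^2.
MRS = MU_x/MU_y = (2/1)·y/x.
Substitute x = 28: MRS = y/14. Setting y/14 = 15/7 gives y = (15/7)·14 = 30.

y = 30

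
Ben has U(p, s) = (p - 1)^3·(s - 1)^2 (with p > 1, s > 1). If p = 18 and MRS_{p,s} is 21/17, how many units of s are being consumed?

s = 15

MU_p = 3·(p−1)^2·(s−1)^2, MU_s = 2·(p−1)^3·(s−1).
MRS = (3/2)·(s−1)/(p−1).
Substitute p = 18: MRS = (s − 1)/(34/3). Setting this equal to 21/17 gives s − 1 = (21/17)·(34/3) = 14, so s = 15.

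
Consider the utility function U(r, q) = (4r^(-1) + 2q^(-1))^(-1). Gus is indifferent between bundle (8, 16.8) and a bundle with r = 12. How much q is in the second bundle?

q = 7

U depends on (r, q) only through S = 4r^(-1) + 2q^(-1), so equal utility means equal S. At (8, 16.8): S = 13/21.
With r = 12: 4·12^(-1) = 1/3, so 2q^(-1) = 13/21 − 1/3 = 2/7, i.e. q^(-1) = 1/7.
Hence q = 1/(1/7) = 7.
Check: U(12, 7) = 1.6154.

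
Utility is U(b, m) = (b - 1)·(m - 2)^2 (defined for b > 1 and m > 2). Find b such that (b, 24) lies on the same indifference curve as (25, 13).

U(25, 13) = 2904.
Set U(b, 24) = 2904 and solve.
With m = 24: (24 − 2)^2 = 484, so (b − 1) = 2904/484 = 6.
So b = 1 + 6 = 7.
Check: U(7, 24) = 2904.

b = 7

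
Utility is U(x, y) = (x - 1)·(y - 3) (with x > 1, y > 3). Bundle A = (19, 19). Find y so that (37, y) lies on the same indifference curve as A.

y = 11

U(19, 19) = 288.
Set U(37, y) = 288 and solve.
With x = 37: (37 − 1) = 36, so (y − 3) = 288/36 = 8.
So y = 3 + 8 = 11.
Check: U(37, 11) = 288.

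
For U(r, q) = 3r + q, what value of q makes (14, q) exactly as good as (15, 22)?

q = 25

U(15, 22) = 67.
Set U(14, q) = 67 and solve.
3·14 + q = 67 ⇒ q = 25 ⇒ q = 25.
Check: U(14, 25) = 67.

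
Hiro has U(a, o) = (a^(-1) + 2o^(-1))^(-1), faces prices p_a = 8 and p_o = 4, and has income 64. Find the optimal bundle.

a* = 4, o* = 8

For CES with ρ = -1, MRS = (1/2)·(o/a)^2.
Tangency: set MRS = p_a/p_o = 8/4 = 2.
So (o/a)^2 = 4; taking the square root, o/a = 2, i.e. o = 2·a.
Substitute into the budget 8·a + 4·o = 64: 16·a = 64, so a* = 4 and o* = 2·4 = 8.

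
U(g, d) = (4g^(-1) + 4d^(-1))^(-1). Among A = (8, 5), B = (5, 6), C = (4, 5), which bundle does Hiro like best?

Evaluate utility at each bundle:
U(A) = 0.769.
U(B) = 0.682.
U(C) = 0.556.
Highest utility is A, so A ≻ B ≻ C.

Bundle A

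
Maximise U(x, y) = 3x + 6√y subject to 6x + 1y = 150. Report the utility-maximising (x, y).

x* = 19, y* = 36

MU_x = 3, MU_y = 6/(2√y).
MRS = 3 ÷ (6/(2√y)).
Tangency: set MRS = p_x/p_y = 6/1 = 6.
MRS depends only on y: √y = 6 ⇒ √y = 6 ⇒ y* = 36.
From the budget, 6·x = 150 − 1·36 = 114, so x* = 19.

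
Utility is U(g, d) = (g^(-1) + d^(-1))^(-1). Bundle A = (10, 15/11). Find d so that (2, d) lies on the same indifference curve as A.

U depends on (g, d) only through S = g^(-1) + d^(-1), so equal utility means equal S. At (10, 15/11): S = 5/6.
With g = 2: 2^(-1) = 0.5, so d^(-1) = 5/6 − 0.5 = 1/3.
Hence d = 1/(1/3) = 3.
Check: U(2, 3) = 1.2.

d = 3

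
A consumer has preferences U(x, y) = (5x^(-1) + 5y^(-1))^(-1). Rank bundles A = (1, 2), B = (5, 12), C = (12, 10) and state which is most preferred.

Evaluate utility at each bundle:
U(A) = 0.133.
U(B) = 0.706.
U(C) = 1.091.
Highest utility is C, so C ≻ B ≻ A.

Bundle C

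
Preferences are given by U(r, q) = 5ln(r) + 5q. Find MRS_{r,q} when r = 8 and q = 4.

MRS = 0.125

MU_r = 5/r, MU_q = 5.
MRS = 5/r ÷ 5.
At (8, 4): MRS = 0.125.
That is, one extra unit of r is worth 0.125 units of q at the margin.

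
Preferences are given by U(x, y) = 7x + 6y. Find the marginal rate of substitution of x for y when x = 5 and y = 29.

MRS = 7/6

MU_x = 7, MU_y = 6, so MRS = 7/6 at every bundle.
At (5, 29): MRS = 7/6.
That is, one extra unit of x is worth 7/6 units of y at the margin.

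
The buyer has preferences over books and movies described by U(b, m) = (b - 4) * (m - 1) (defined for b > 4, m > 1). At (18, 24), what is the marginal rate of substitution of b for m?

MU_b = (m−1), MU_m = (b−4).
MRS = (m−1)/(b−4).
At (18, 24): MRS = 23/14.
The indifference curve has slope −23/14 at this bundle.

MRS = 23/14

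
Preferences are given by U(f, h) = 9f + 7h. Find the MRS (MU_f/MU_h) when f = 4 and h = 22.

MU_f = 9, MU_h = 7, so MRS = 9/7 at every bundle.
At (4, 22): MRS = 9/7.
That is, one extra unit of f is worth 9/7 units of h at the margin.

MRS = 9/7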